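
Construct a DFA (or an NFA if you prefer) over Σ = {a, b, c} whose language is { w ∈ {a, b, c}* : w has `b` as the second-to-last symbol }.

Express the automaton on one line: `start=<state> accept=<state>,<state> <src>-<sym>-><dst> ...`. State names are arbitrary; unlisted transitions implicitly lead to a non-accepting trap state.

A DFA must remember the last 2 symbols (since which symbol is second-to-last isn't known until the input ends). Use one state per possible window of the last ≤2 symbols; accept from those whose window starts with `b`.
          a    b    c  
>  q0     q1   q2   q3 
   q1     q4   q5   q6 
   q2     q7   q8   q9 
   q3    q10  q11  q12 
   q4     q4   q5   q6 
   q5     q7   q8   q9 
   q6    q10  q11  q12 
 * q7     q4   q5   q6 
 * q8     q7   q8   q9 
 * q9    q10  q11  q12 
   q10    q4   q5   q6 
   q11    q7   q8   q9 
   q12   q10  q11  q12 
(> = start, * = accepting)

start=q0 accept=q7,q8,q9 q0-a->q1 q0-b->q2 q0-c->q3 q1-a->q4 q1-b->q5 q1-c->q6 q2-a->q7 q2-b->q8 q2-c->q9 q3-a->q10 q3-b->q11 q3-c->q12 q4-a->q4 q4-b->q5 q4-c->q6 q5-a->q7 q5-b->q8 q5-c->q9 q6-a->q10 q6-b->q11 q6-c->q12 q7-a->q4 q7-b->q5 q7-c->q6 q8-a->q7 q8-b->q8 q8-c->q9 q9-a->q10 q9-b->q11 q9-c->q12 q10-a->q4 q10-b->q5 q10-c->q6 q11-a->q7 q11-b->q8 q11-c->q9 q12-a->q10 q12-b->q11 q12-c->q12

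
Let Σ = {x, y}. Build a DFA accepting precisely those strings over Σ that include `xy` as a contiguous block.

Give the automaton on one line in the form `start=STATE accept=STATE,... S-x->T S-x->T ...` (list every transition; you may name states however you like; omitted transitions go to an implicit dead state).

States q0..q1 record the length of the longest prefix of `xy` that matches the current input suffix. Reaching q2 means `xy` has been seen, and we stay there forever. Accept from q2.
        x   y  
>  q0   q1  q0 
   q1   q1  q2 
 * q2   q2  q2 
(> = start, * = accepting)

start=q0 accept=q2 q0-x->q1 q0-y->q0 q1-x->q1 q1-y->q2 q2-x->q2 q2-y->q2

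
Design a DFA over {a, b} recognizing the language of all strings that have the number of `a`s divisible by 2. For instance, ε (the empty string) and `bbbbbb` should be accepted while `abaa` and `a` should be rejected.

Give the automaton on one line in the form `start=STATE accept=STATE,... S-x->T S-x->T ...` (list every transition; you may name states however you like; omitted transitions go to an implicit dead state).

start=q0 accept=q0 q0-a->q1 q0-b->q0 q1-a->q0 q1-b->q1

The only thing that matters is how many `a`s have appeared, reduced mod 2. Use one state per residue: q0 for 0, …, q1 for 1. Reading `a` moves to the next residue; anything else stays put. q0 is accepting.
2 states suffice.
        a   b  
>* q0   q1  q0 
   q1   q0  q1 
(> = start, * = accepting)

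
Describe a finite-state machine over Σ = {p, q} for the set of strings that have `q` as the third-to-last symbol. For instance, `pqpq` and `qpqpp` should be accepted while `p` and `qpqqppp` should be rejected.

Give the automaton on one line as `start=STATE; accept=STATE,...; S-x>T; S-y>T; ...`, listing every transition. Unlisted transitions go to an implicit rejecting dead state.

start=S0; accept=S11,S12,S13,S14; S0-p>S1; S0-q>S2; S1-p>S3; S1-q>S4; S2-p>S5; S2-q>S6; S3-p>S7; S3-q>S8; S4-p>S9; S4-q>S10; S5-p>S11; S5-q>S12; S6-p>S13; S6-q>S14; S7-p>S7; S7-q>S8; S8-p>S9; S8-q>S10; S9-p>S11; S9-q>S12; S10-p>S13; S10-q>S14; S11-p>S7; S11-q>S8; S12-p>S9; S12-q>S10; S13-p>S11; S13-q>S12; S14-p>S13; S14-q>S14

A DFA must remember the last 3 symbols (since which symbol is third-to-last isn't known until the input ends). Use one state per possible window of the last ≤3 symbols; accept from those whose window starts with `q`.
          p    q  
>  S0     S1   S2 
   S1     S3   S4 
   S2     S5   S6 
   S3     S7   S8 
   S4     S9  S10 
   S5    S11  S12 
   S6    S13  S14 
   S7     S7   S8 
   S8     S9  S10 
   S9    S11  S12 
   S10   S13  S14 
 * S11    S7   S8 
 * S12    S9  S10 
 * S13   S11  S12 
 * S14   S13  S14 
(> = start, * = accepting)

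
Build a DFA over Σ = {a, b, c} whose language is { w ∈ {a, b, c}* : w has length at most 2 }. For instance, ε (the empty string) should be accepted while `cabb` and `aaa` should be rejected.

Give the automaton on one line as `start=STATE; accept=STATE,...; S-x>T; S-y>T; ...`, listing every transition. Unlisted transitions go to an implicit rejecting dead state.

start=S0; accept=S0,S1,S2; S0-a>S1; S0-b>S1; S0-c>S1; S1-a>S2; S1-b>S2; S1-c>S2; S2-a>S3; S2-b>S3; S2-c>S3; S3-a>S3; S3-b>S3; S3-c>S3

We only need to distinguish lengths 0, 1, …, 2, and '>2'. Chain S0 → S1 → S2 → S3 on every symbol, with S3 looping. Accepting states: {S0, S1, S2}.
A 4-state machine:
        a   b   c  
>* S0   S1  S1  S1 
 * S1   S2  S2  S2 
 * S2   S3  S3  S3 
   S3   S3  S3  S3 
(> = start, * = accepting)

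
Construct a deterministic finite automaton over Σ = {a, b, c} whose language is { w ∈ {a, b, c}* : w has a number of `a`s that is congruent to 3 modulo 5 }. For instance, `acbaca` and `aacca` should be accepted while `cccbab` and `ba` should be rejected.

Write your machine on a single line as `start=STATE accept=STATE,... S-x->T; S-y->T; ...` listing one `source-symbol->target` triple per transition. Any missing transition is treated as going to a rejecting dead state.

Keep the running count of `a`s modulo 5: each `a` advances along the cycle q0 → q1 → q2 → q3 → q4 → q0 while other symbols loop. Accept at q3.
A 5-state machine:
        a   b   c  
>  q0   q1  q0  q0 
   q1   q2  q1  q1 
   q2   q3  q2  q2 
 * q3   q4  q3  q3 
   q4   q0  q4  q4 
(> = start, * = accepting)

start=q0; accept=q3; q0-a->q1; q0-b->q0; q0-c->q0; q1-a->q2; q1-b->q1; q1-c->q1; q2-a->q3; q2-b->q2; q2-c->q2; q3-a->q4; q3-b->q3; q3-c->q3; q4-a->q0; q4-b->q4; q4-c->q4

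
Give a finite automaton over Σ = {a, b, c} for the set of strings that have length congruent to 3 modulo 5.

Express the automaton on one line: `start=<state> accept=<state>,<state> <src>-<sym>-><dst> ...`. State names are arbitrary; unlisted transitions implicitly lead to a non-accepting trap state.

Only the length mod 5 matters, so use a 5-cycle: from any state, every input symbol moves to the next state, wrapping S4 back to S0. Mark S3 accepting.
        a   b   c  
>  S0   S1  S1  S1 
   S1   S2  S2  S2 
   S2   S3  S3  S3 
 * S3   S4  S4  S4 
   S4   S0  S0  S0 
(> = start, * = accepting)

start=S0 accept=S3 S0-a->S1 S0-b->S1 S0-c->S1 S1-a->S2 S1-b->S2 S1-c->S2 S2-a->S3 S2-b->S3 S2-c->S3 S3-a->S4 S3-b->S4 S3-c->S4 S4-a->S0 S4-b->S0 S4-c->S0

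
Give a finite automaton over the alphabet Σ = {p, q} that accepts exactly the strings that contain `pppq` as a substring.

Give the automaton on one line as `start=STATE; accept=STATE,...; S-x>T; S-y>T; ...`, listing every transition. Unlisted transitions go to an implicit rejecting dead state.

States A..D record the length of the longest prefix of `pppq` that matches the current input suffix. Reaching E means `pppq` has been seen, and we stay there forever. Accept from E.
A 5-state machine:
       p  q 
>  A   B  A 
   B   C  A 
   C   D  A 
   D   D  E 
 * E   E  E 
(> = start, * = accepting)

start=A; accept=E; A-p>B; A-q>A; B-p>C; B-q>A; C-p>D; C-q>A; D-p>D; D-q>E; E-p>E; E-q>E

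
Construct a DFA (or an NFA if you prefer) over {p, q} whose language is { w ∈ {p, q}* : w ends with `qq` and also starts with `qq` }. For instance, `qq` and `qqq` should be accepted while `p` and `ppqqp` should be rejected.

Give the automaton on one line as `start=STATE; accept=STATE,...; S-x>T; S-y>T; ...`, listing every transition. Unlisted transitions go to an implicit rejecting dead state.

start=S0; accept=S4; S0-p>S1; S0-q>S2; S1-p>S1; S1-q>S3; S2-p>S1; S2-q>S4; S3-p>S1; S3-q>S5; S4-p>S6; S4-q>S4; S5-p>S1; S5-q>S5; S6-p>S6; S6-q>S7; S7-p>S6; S7-q>S4

Handle the two conditions separately and then intersect. One (3 states) tracks how much of the suffix `qq` has currently been matched; the other (4 states) tracks whether the input so far still matches the prefix `qq`. Each combined state is a pair, one component from each; accept when both components accept.
        p   q  
>  S0   S1  S2 
   S1   S1  S3 
   S2   S1  S4 
   S3   S1  S5 
 * S4   S6  S4 
   S5   S1  S5 
   S6   S6  S7 
   S7   S6  S4 
(> = start, * = accepting)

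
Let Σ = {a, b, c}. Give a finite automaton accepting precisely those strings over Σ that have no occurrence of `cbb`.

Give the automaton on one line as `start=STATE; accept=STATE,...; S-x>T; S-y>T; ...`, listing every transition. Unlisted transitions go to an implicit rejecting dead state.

start=q0; accept=q0,q1,q2; q0-a>q0; q0-b>q0; q0-c>q1; q1-a>q0; q1-b>q2; q1-c>q1; q2-a>q0; q2-b>q3; q2-c>q1; q3-a>q3; q3-b>q3; q3-c>q3

This is the complement of 'contains `cbb`'. Use the same substring-matching states — q0 through q3 holding how much of `cbb` has just been matched — but flip the accepting set: everything except the trap q3 accepts.
4 states suffice.
        a   b   c  
>* q0   q0  q0  q1 
 * q1   q0  q2  q1 
 * q2   q0  q3  q1 
   q3   q3  q3  q3 
(> = start, * = accepting)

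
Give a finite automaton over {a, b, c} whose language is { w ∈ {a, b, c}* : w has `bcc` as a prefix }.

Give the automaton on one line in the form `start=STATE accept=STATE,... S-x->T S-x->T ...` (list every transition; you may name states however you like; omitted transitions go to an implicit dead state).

start=S0 accept=S3 S0-a->S4 S0-b->S1 S0-c->S4 S1-a->S4 S1-b->S4 S1-c->S2 S2-a->S4 S2-b->S4 S2-c->S3 S3-a->S3 S3-b->S3 S3-c->S3 S4-a->S4 S4-b->S4 S4-c->S4

Walk along `bcc` while the input agrees: from S0 take `b` to S1, and so on. Any deviation drops to the rejecting sink S4. Once S3 is reached the prefix is confirmed and every continuation is accepted.
        a   b   c  
>  S0   S4  S1  S4 
   S1   S4  S4  S2 
   S2   S4  S4  S3 
 * S3   S3  S3  S3 
   S4   S4  S4  S4 
(> = start, * = accepting)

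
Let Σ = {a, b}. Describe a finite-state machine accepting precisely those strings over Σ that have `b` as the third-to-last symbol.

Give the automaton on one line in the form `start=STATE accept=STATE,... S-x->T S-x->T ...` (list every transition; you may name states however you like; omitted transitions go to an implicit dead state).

start=q0 accept=q11,q12,q13,q14 q0-a->q1 q0-b->q2 q1-a->q3 q1-b->q4 q2-a->q5 q2-b->q6 q3-a->q7 q3-b->q8 q4-a->q9 q4-b->q10 q5-a->q11 q5-b->q12 q6-a->q13 q6-b->q14 q7-a->q7 q7-b->q8 q8-a->q9 q8-b->q10 q9-a->q11 q9-b->q12 q10-a->q13 q10-b->q14 q11-a->q7 q11-b->q8 q12-a->q9 q12-b->q10 q13-a->q11 q13-b->q12 q14-a->q13 q14-b->q14

Because acceptance depends on a position counted from the end, the machine has to buffer the most recent 3 symbols. Make each state the string of the last up-to-3 symbols read; on input `x` shift the window left and append `x`. Accept when the buffered window has length 3 and begins with `b`.
          a    b  
>  q0     q1   q2 
   q1     q3   q4 
   q2     q5   q6 
   q3     q7   q8 
   q4     q9  q10 
   q5    q11  q12 
   q6    q13  q14 
   q7     q7   q8 
   q8     q9  q10 
   q9    q11  q12 
   q10   q13  q14 
 * q11    q7   q8 
 * q12    q9  q10 
 * q13   q11  q12 
 * q14   q13  q14 
(> = start, * = accepting)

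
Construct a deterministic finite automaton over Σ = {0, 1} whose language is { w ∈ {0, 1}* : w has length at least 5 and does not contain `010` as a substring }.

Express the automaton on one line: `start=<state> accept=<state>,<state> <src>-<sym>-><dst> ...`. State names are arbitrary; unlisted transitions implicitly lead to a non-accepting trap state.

Build one automaton per condition and run them in lockstep. One (7 states) tracks the input length, saturating at 6; the other (4 states) tracks partial matches of the forbidden pattern `010`. Each combined state is a pair, one component from each; accept when both components accept.
22 states suffice.
       0  1 
>  A   B  C 
   B   D  E 
   C   D  F 
   D   G  H 
   E   I  J 
   F   G  J 
   G   K  L 
   H   M  N 
   I   M  M 
   J   K  N 
   K   O  P 
   L   Q  R 
   M   Q  Q 
   N   O  R 
 * O   S  T 
 * P   U  V 
   Q   U  U 
 * R   S  V 
 * S   S  T 
 * T   U  V 
   U   U  U 
 * V   S  V 
(> = start, * = accepting)

start=A accept=O,P,R,S,T,V A-0->B A-1->C B-0->D B-1->E C-0->D C-1->F D-0->G D-1->H E-0->I E-1->J F-0->G F-1->J G-0->K G-1->L H-0->M H-1->N I-0->M I-1->M J-0->K J-1->N K-0->O K-1->P L-0->Q L-1->R M-0->Q M-1->Q N-0->O N-1->R O-0->S O-1->T P-0->U P-1->V Q-0->U Q-1->U R-0->S R-1->V S-0->S S-1->T T-0->U T-1->V U-0->U U-1->U V-0->S V-1->V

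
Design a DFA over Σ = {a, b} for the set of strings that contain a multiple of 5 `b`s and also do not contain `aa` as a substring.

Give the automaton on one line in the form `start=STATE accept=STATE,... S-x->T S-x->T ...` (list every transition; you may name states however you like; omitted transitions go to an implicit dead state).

start=q0 accept=q0,q1 q0-a->q1 q0-b->q2 q1-a->q3 q1-b->q2 q2-a->q4 q2-b->q5 q3-a->q3 q3-b->q3 q4-a->q3 q4-b->q5 q5-a->q6 q5-b->q7 q6-a->q3 q6-b->q7 q7-a->q8 q7-b->q9 q8-a->q3 q8-b->q9 q9-a->q10 q9-b->q0 q10-a->q3 q10-b->q0

Handle the two conditions separately and then intersect. The first has 5 states tracking the count of `b`s modulo 5; the second has 3 states tracking partial matches of the forbidden pattern `aa`. A product state is a pair (one from each), accepting exactly when both do. After merging equivalent states the machine shrinks.
With 11 states:
          a    b  
>* q0     q1   q2 
 * q1     q3   q2 
   q2     q4   q5 
   q3     q3   q3 
   q4     q3   q5 
   q5     q6   q7 
   q6     q3   q7 
   q7     q8   q9 
   q8     q3   q9 
   q9    q10   q0 
   q10    q3   q0 
(> = start, * = accepting)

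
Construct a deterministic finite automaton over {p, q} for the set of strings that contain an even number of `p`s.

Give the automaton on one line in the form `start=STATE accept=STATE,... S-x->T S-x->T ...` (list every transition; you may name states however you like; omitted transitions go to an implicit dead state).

start=A accept=A A-p->B A-q->A B-p->A B-q->B

The only thing that matters is how many `p`s have appeared, reduced mod 2. Use one state per residue: A for 0, …, B for 1. Reading `p` moves to the next residue; anything else stays put. A is accepting.
With 2 states:
       p  q 
>* A   B  A 
   B   A  B 
(> = start, * = accepting)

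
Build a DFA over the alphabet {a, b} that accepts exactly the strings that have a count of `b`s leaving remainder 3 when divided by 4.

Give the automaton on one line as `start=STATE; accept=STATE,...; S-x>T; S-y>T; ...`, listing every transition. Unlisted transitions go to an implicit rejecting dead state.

start=q0; accept=q3; q0-a>q0; q0-b>q1; q1-a>q1; q1-b>q2; q2-a>q2; q2-b>q3; q3-a>q3; q3-b>q0

Keep the running count of `b`s modulo 4: each `b` advances along the cycle q0 → q1 → q2 → q3 → q0 while other symbols loop. Accept at q3.
        a   b  
>  q0   q0  q1 
   q1   q1  q2 
   q2   q2  q3 
 * q3   q3  q0 
(> = start, * = accepting)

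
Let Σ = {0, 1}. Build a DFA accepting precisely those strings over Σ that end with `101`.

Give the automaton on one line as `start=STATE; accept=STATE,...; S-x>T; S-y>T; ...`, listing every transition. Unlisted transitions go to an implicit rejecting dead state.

start=s0; accept=s3; s0-0>s0; s0-1>s1; s1-0>s2; s1-1>s1; s2-0>s0; s2-1>s3; s3-0>s2; s3-1>s1

Let each state record the length of the longest suffix of the input read so far that is also a prefix of `101`. s1 means the last symbol is `1`; s2 means the last 2 symbols are `10`; s3 means the last 3 symbols are `101`. Accept only at s3, where the string currently ends in `101`.
With 4 states:
        0   1  
>  s0   s0  s1 
   s1   s2  s1 
   s2   s0  s3 
 * s3   s2  s1 
(> = start, * = accepting)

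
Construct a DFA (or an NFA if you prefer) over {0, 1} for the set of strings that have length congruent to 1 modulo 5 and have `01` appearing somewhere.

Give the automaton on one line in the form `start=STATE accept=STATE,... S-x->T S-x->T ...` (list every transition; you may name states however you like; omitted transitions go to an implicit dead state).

start=s0 accept=s14 s0-0->s1 s0-1->s2 s1-0->s3 s1-1->s4 s2-0->s3 s2-1->s5 s3-0->s6 s3-1->s7 s4-0->s7 s4-1->s7 s5-0->s6 s5-1->s8 s6-0->s9 s6-1->s10 s7-0->s10 s7-1->s10 s8-0->s9 s8-1->s11 s9-0->s12 s9-1->s13 s10-0->s13 s10-1->s13 s11-0->s12 s11-1->s0 s12-0->s1 s12-1->s14 s13-0->s14 s13-1->s14 s14-0->s4 s14-1->s4

Build one automaton per condition and run them in lockstep. One (5 states) tracks the input length modulo 5; the other (3 states) tracks whether and how much of `01` has been seen. Each combined state is a pair, one component from each; accept when both components accept.
          0    1  
>  s0     s1   s2 
   s1     s3   s4 
   s2     s3   s5 
   s3     s6   s7 
   s4     s7   s7 
   s5     s6   s8 
   s6     s9  s10 
   s7    s10  s10 
   s8     s9  s11 
   s9    s12  s13 
   s10   s13  s13 
   s11   s12   s0 
   s12    s1  s14 
   s13   s14  s14 
 * s14    s4   s4 
(> = start, * = accepting)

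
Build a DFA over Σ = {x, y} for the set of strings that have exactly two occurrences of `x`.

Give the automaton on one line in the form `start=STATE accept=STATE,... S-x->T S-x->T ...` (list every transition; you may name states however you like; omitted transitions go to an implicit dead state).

Only the number of `x`s matters, and only up to 3. Make a chain S0 → S1 → S2 → S3 advanced by each `x` (with S3 absorbing); every other symbol self-loops. The accepting set is {S2}.
A 4-state machine:
        x   y  
>  S0   S1  S0 
   S1   S2  S1 
 * S2   S3  S2 
   S3   S3  S3 
(> = start, * = accepting)

start=S0 accept=S2 S0-x->S1 S0-y->S0 S1-x->S2 S1-y->S1 S2-x->S3 S2-y->S2 S3-x->S3 S3-y->S3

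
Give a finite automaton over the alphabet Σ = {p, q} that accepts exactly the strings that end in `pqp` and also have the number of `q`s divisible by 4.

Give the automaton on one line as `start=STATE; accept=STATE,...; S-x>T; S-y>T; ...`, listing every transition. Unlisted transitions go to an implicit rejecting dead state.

Run two small machines in parallel and take their product. One (4 states) tracks how much of the suffix `pqp` has currently been matched; the other (4 states) tracks the count of `q`s modulo 4. Each combined state is a pair, one component from each; accept when both components accept. After merging equivalent states the machine shrinks.
7 states suffice.
        p   q  
>  s0   s0  s1 
   s1   s1  s2 
   s2   s2  s3 
   s3   s4  s0 
   s4   s4  s5 
   s5   s6  s1 
 * s6   s0  s1 
(> = start, * = accepting)

start=s0; accept=s6; s0-p>s0; s0-q>s1; s1-p>s1; s1-q>s2; s2-p>s2; s2-q>s3; s3-p>s4; s3-q>s0; s4-p>s4; s4-q>s5; s5-p>s6; s5-q>s1; s6-p>s0; s6-q>s1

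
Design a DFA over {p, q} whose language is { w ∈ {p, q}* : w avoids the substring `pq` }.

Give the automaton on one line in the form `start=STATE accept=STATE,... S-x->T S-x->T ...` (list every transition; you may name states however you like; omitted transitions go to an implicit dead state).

Track partial matches of the forbidden pattern `pq`. State C is a dead state reached once `pq` has occurred; every other state accepts. A means no part of `pq` is currently matched.
       p  q 
>* A   B  A 
 * B   B  C 
   C   C  C 
(> = start, * = accepting)

start=A accept=A,B A-p->B A-q->A B-p->B B-q->C C-p->C C-q->C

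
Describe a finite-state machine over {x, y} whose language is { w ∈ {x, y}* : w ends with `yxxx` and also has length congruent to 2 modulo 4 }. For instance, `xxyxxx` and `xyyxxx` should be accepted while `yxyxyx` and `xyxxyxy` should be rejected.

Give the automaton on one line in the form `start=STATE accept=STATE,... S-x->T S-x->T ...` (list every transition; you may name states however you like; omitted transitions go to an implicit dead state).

start=S0 accept=S18 S0-x->S1 S0-y->S2 S1-x->S3 S1-y->S4 S2-x->S5 S2-y->S4 S3-x->S6 S3-y->S7 S4-x->S8 S4-y->S7 S5-x->S9 S5-y->S7 S6-x->S0 S6-y->S10 S7-x->S11 S7-y->S10 S8-x->S12 S8-y->S10 S9-x->S13 S9-y->S10 S10-x->S14 S10-y->S2 S11-x->S15 S11-y->S2 S12-x->S16 S12-y->S2 S13-x->S1 S13-y->S2 S14-x->S17 S14-y->S4 S15-x->S18 S15-y->S4 S16-x->S3 S16-y->S4 S17-x->S19 S17-y->S7 S18-x->S6 S18-y->S7 S19-x->S0 S19-y->S10

Handle the two conditions separately and then intersect. The first has 5 states tracking how much of the suffix `yxxx` has currently been matched; the second has 4 states tracking the input length modulo 4. A product state is a pair (one from each), accepting exactly when both do.
With 20 states:
          x    y  
>  S0     S1   S2 
   S1     S3   S4 
   S2     S5   S4 
   S3     S6   S7 
   S4     S8   S7 
   S5     S9   S7 
   S6     S0  S10 
   S7    S11  S10 
   S8    S12  S10 
   S9    S13  S10 
   S10   S14   S2 
   S11   S15   S2 
   S12   S16   S2 
   S13    S1   S2 
   S14   S17   S4 
   S15   S18   S4 
   S16    S3   S4 
   S17   S19   S7 
 * S18    S6   S7 
   S19    S0  S10 
(> = start, * = accepting)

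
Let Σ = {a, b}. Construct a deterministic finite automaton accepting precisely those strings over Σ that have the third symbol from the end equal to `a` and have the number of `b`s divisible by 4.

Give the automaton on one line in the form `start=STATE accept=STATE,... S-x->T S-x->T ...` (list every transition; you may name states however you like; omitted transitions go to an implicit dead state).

start=s0 accept=s5,s10,s13,s14 s0-a->s1 s0-b->s2 s1-a->s3 s1-b->s2 s2-a->s2 s2-b->s4 s3-a->s5 s3-b->s2 s4-a->s6 s4-b->s7 s5-a->s5 s5-b->s2 s6-a->s6 s6-b->s8 s7-a->s9 s7-b->s0 s8-a->s9 s8-b->s10 s9-a->s11 s9-b->s12 s10-a->s1 s10-b->s2 s11-a->s11 s11-b->s13 s12-a->s14 s12-b->s2 s13-a->s14 s13-b->s2 s14-a->s3 s14-b->s2

Run two small machines in parallel and take their product. One (15 states) tracks the last 3 symbols read; the other (4 states) tracks the count of `b`s modulo 4. Each combined state is a pair, one component from each; accept when both components accept. Equivalent product states are then merged.
          a    b  
>  s0     s1   s2 
   s1     s3   s2 
   s2     s2   s4 
   s3     s5   s2 
   s4     s6   s7 
 * s5     s5   s2 
   s6     s6   s8 
   s7     s9   s0 
   s8     s9  s10 
   s9    s11  s12 
 * s10    s1   s2 
   s11   s11  s13 
   s12   s14   s2 
 * s13   s14   s2 
 * s14    s3   s2 
(> = start, * = accepting)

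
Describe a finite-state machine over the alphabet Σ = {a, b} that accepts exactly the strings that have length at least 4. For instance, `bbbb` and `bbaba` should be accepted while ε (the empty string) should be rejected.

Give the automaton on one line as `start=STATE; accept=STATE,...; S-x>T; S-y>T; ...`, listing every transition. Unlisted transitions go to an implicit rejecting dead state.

start=q0; accept=q4,q5; q0-a>q1; q0-b>q1; q1-a>q2; q1-b>q2; q2-a>q3; q2-b>q3; q3-a>q4; q3-b>q4; q4-a>q5; q4-b>q5; q5-a>q5; q5-b>q5

We only need to distinguish lengths 0, 1, …, 4, and '>4'. Chain q0 → q1 → q2 → q3 → q4 → q5 on every symbol, with q5 looping. Accepting states: {q4, q5}.
A 6-state machine:
        a   b  
>  q0   q1  q1 
   q1   q2  q2 
   q2   q3  q3 
   q3   q4  q4 
 * q4   q5  q5 
 * q5   q5  q5 
(> = start, * = accepting)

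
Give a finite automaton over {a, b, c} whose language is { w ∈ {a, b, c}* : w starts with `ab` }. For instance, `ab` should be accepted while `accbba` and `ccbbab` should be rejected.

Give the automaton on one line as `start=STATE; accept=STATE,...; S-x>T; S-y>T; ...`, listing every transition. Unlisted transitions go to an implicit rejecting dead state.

Walk along `ab` while the input agrees: from q0 take `a` to q1, and so on. Any deviation drops to the rejecting sink q3. Once q2 is reached the prefix is confirmed and every continuation is accepted.
A 4-state machine:
        a   b   c  
>  q0   q1  q3  q3 
   q1   q3  q2  q3 
 * q2   q2  q2  q2 
   q3   q3  q3  q3 
(> = start, * = accepting)

start=q0; accept=q2; q0-a>q1; q0-b>q3; q0-c>q3; q1-a>q3; q1-b>q2; q1-c>q3; q2-a>q2; q2-b>q2; q2-c>q2; q3-a>q3; q3-b>q3; q3-c>q3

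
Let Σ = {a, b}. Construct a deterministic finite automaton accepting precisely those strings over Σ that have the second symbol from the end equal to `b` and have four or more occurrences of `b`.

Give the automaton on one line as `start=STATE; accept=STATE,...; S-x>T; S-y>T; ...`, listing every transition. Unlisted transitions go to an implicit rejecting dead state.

Run two small machines in parallel and take their product. The first has 7 states tracking the last 2 symbols read; the second has 6 states tracking the count of `b`s, saturating at 5. A product state is a pair (one from each), accepting exactly when both do.
23 states suffice.
          a    b  
>  s0     s1   s2 
   s1     s3   s4 
   s2     s5   s6 
   s3     s3   s4 
   s4     s5   s6 
   s5     s7   s8 
   s6     s9  s10 
   s7     s7   s8 
   s8     s9  s10 
   s9    s11  s12 
   s10   s13  s14 
   s11   s11  s12 
   s12   s13  s14 
   s13   s15  s16 
 * s14   s17  s18 
   s15   s15  s16 
   s16   s17  s18 
 * s17   s19  s20 
 * s18   s21  s18 
   s19   s19  s20 
   s20   s21  s18 
 * s21   s22  s20 
   s22   s22  s20 
(> = start, * = accepting)

start=s0; accept=s14,s17,s18,s21; s0-a>s1; s0-b>s2; s1-a>s3; s1-b>s4; s2-a>s5; s2-b>s6; s3-a>s3; s3-b>s4; s4-a>s5; s4-b>s6; s5-a>s7; s5-b>s8; s6-a>s9; s6-b>s10; s7-a>s7; s7-b>s8; s8-a>s9; s8-b>s10; s9-a>s11; s9-b>s12; s10-a>s13; s10-b>s14; s11-a>s11; s11-b>s12; s12-a>s13; s12-b>s14; s13-a>s15; s13-b>s16; s14-a>s17; s14-b>s18; s15-a>s15; s15-b>s16; s16-a>s17; s16-b>s18; s17-a>s19; s17-b>s20; s18-a>s21; s18-b>s18; s19-a>s19; s19-b>s20; s20-a>s21; s20-b>s18; s21-a>s22; s21-b>s20; s22-a>s22; s22-b>s20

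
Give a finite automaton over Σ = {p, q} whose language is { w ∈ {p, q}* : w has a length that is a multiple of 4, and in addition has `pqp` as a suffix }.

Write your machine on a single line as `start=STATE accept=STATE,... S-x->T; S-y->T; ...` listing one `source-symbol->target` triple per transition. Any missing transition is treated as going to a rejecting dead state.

Build one automaton per condition and run them in lockstep. One (4 states) tracks the input length modulo 4; the other (4 states) tracks how much of the suffix `pqp` has currently been matched. Each combined state is a pair, one component from each; accept when both components accept.
          p    q  
>  s0     s1   s2 
   s1     s3   s4 
   s2     s3   s5 
   s3     s6   s7 
   s4     s8   s9 
   s5     s6   s9 
   s6    s10  s11 
   s7    s12   s0 
   s8    s10  s11 
   s9    s10   s0 
   s10    s1  s13 
   s11   s14   s2 
 * s12    s1  s13 
   s13   s15   s5 
   s14    s3   s4 
   s15    s6   s7 
(> = start, * = accepting)

start=s0; accept=s12; s0-p->s1; s0-q->s2; s1-p->s3; s1-q->s4; s2-p->s3; s2-q->s5; s3-p->s6; s3-q->s7; s4-p->s8; s4-q->s9; s5-p->s6; s5-q->s9; s6-p->s10; s6-q->s11; s7-p->s12; s7-q->s0; s8-p->s10; s8-q->s11; s9-p->s10; s9-q->s0; s10-p->s1; s10-q->s13; s11-p->s14; s11-q->s2; s12-p->s1; s12-q->s13; s13-p->s15; s13-q->s5; s14-p->s3; s14-q->s4; s15-p->s6; s15-q->s7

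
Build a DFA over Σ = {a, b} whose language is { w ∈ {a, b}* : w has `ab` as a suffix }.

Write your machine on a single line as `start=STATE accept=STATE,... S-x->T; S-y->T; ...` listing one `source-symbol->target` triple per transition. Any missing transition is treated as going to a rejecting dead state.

Remember how much of `ab` the current input suffix matches. State q0 means no match yet; q1 means the last symbol is `a`; q2 means the last 2 symbols are `ab`. Only q2 accepts. On a mismatch, fall back to the longest proper suffix that is still a prefix of `ab`.
A 3-state machine:
        a   b  
>  q0   q1  q0 
   q1   q1  q2 
 * q2   q1  q0 
(> = start, * = accepting)

start=q0; accept=q2; q0-a->q1; q0-b->q0; q1-a->q1; q1-b->q2; q2-a->q1; q2-b->q0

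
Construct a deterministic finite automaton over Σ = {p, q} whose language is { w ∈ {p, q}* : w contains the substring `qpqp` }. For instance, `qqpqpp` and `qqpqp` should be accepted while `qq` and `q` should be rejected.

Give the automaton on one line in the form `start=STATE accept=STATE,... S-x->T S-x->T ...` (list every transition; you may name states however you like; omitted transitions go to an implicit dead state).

start=s0 accept=s4 s0-p->s0 s0-q->s1 s1-p->s2 s1-q->s1 s2-p->s0 s2-q->s3 s3-p->s4 s3-q->s1 s4-p->s4 s4-q->s4

States s0..s3 record the length of the longest prefix of `qpqp` that matches the current input suffix. Reaching s4 means `qpqp` has been seen, and we stay there forever. Accept from s4.
        p   q  
>  s0   s0  s1 
   s1   s2  s1 
   s2   s0  s3 
   s3   s4  s1 
 * s4   s4  s4 
(> = start, * = accepting)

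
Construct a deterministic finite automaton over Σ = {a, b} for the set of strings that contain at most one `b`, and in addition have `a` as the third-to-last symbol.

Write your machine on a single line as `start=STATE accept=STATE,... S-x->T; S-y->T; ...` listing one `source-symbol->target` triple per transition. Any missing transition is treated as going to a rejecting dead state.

Handle the two conditions separately and then intersect. The first has 3 states tracking the count of `b`s, saturating at 2; the second has 15 states tracking the last 3 symbols read. A product state is a pair (one from each), accepting exactly when both do.
A 20-state machine:
          a    b  
>  S0     S1   S2 
   S1     S3   S4 
   S2     S5   S6 
   S3     S7   S8 
   S4     S9  S10 
   S5    S11  S12 
   S6    S13  S14 
 * S7     S7   S8 
 * S8     S9  S10 
 * S9    S11  S12 
   S10   S13  S14 
   S11   S15  S16 
   S12   S17  S10 
   S13   S18  S12 
   S14   S13  S14 
 * S15   S15  S16 
   S16   S17  S10 
   S17   S18  S12 
   S18   S19  S16 
   S19   S19  S16 
(> = start, * = accepting)

start=S0; accept=S7,S8,S9,S15; S0-a->S1; S0-b->S2; S1-a->S3; S1-b->S4; S2-a->S5; S2-b->S6; S3-a->S7; S3-b->S8; S4-a->S9; S4-b->S10; S5-a->S11; S5-b->S12; S6-a->S13; S6-b->S14; S7-a->S7; S7-b->S8; S8-a->S9; S8-b->S10; S9-a->S11; S9-b->S12; S10-a->S13; S10-b->S14; S11-a->S15; S11-b->S16; S12-a->S17; S12-b->S10; S13-a->S18; S13-b->S12; S14-a->S13; S14-b->S14; S15-a->S15; S15-b->S16; S16-a->S17; S16-b->S10; S17-a->S18; S17-b->S12; S18-a->S19; S18-b->S16; S19-a->S19; S19-b->S16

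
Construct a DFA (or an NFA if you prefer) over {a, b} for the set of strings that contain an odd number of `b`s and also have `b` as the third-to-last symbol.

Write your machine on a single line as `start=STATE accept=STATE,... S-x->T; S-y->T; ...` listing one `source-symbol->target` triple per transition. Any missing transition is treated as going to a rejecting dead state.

start=s0; accept=s11,s14,s20,s21; s0-a->s1; s0-b->s2; s1-a->s3; s1-b->s4; s2-a->s5; s2-b->s6; s3-a->s7; s3-b->s8; s4-a->s9; s4-b->s10; s5-a->s11; s5-b->s12; s6-a->s13; s6-b->s14; s7-a->s7; s7-b->s8; s8-a->s9; s8-b->s10; s9-a->s11; s9-b->s12; s10-a->s13; s10-b->s14; s11-a->s15; s11-b->s16; s12-a->s17; s12-b->s18; s13-a->s19; s13-b->s20; s14-a->s21; s14-b->s22; s15-a->s15; s15-b->s16; s16-a->s17; s16-b->s18; s17-a->s19; s17-b->s20; s18-a->s21; s18-b->s22; s19-a->s7; s19-b->s8; s20-a->s9; s20-b->s10; s21-a->s11; s21-b->s12; s22-a->s13; s22-b->s14

Run two small machines in parallel and take their product. The first has 2 states tracking the count of `b`s modulo 2; the second has 15 states tracking the last 3 symbols read. A product state is a pair (one from each), accepting exactly when both do.
With 23 states:
          a    b  
>  s0     s1   s2 
   s1     s3   s4 
   s2     s5   s6 
   s3     s7   s8 
   s4     s9  s10 
   s5    s11  s12 
   s6    s13  s14 
   s7     s7   s8 
   s8     s9  s10 
   s9    s11  s12 
   s10   s13  s14 
 * s11   s15  s16 
   s12   s17  s18 
   s13   s19  s20 
 * s14   s21  s22 
   s15   s15  s16 
   s16   s17  s18 
   s17   s19  s20 
   s18   s21  s22 
   s19    s7   s8 
 * s20    s9  s10 
 * s21   s11  s12 
   s22   s13  s14 
(> = start, * = accepting)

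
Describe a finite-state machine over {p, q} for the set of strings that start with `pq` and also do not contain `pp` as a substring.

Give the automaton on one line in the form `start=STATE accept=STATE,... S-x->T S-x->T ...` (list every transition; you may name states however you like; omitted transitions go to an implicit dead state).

start=A accept=E,G A-p->B A-q->C B-p->D B-q->E C-p->F C-q->C D-p->D D-q->D E-p->G E-q->E F-p->D F-q->C G-p->H G-q->E H-p->H H-q->H

Run two small machines in parallel and take their product. The first has 4 states tracking whether the input so far still matches the prefix `pq`; the second has 3 states tracking partial matches of the forbidden pattern `pp`. A product state is a pair (one from each), accepting exactly when both do.
An 8-state machine:
       p  q 
>  A   B  C 
   B   D  E 
   C   F  C 
   D   D  D 
 * E   G  E 
   F   D  C 
 * G   H  E 
   H   H  H 
(> = start, * = accepting)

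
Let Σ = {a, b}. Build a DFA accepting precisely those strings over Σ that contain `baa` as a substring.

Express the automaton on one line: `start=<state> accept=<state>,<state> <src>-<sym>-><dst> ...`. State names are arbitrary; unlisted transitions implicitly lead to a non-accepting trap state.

start=S0 accept=S3 S0-a->S0 S0-b->S1 S1-a->S2 S1-b->S1 S2-a->S3 S2-b->S1 S3-a->S3 S3-b->S3

Track how much of `baa` has been matched so far: state S0 is no progress, S3 is the absorbing accept state reached once `baa` has occurred. Intermediate states record partial matches; on a mismatch, fall back to the longest reusable overlap.
A 4-state machine:
        a   b  
>  S0   S0  S1 
   S1   S2  S1 
   S2   S3  S1 
 * S3   S3  S3 
(> = start, * = accepting)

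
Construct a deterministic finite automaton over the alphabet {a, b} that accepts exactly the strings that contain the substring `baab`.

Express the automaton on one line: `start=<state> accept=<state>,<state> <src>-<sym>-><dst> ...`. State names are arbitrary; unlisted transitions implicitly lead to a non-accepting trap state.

States q0..q3 record the length of the longest prefix of `baab` that matches the current input suffix. Reaching q4 means `baab` has been seen, and we stay there forever. Accept from q4.
5 states suffice.
        a   b  
>  q0   q0  q1 
   q1   q2  q1 
   q2   q3  q1 
   q3   q0  q4 
 * q4   q4  q4 
(> = start, * = accepting)

start=q0 accept=q4 q0-a->q0 q0-b->q1 q1-a->q2 q1-b->q1 q2-a->q3 q2-b->q1 q3-a->q0 q3-b->q4 q4-a->q4 q4-b->q4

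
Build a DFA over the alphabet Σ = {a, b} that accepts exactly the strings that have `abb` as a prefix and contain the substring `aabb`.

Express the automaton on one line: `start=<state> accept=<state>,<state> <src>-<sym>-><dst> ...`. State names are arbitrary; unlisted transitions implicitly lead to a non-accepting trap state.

start=s0 accept=s12 s0-a->s1 s0-b->s2 s1-a->s3 s1-b->s4 s2-a->s5 s2-b->s2 s3-a->s3 s3-b->s6 s4-a->s5 s4-b->s7 s5-a->s3 s5-b->s2 s6-a->s5 s6-b->s8 s7-a->s9 s7-b->s7 s8-a->s8 s8-b->s8 s9-a->s10 s9-b->s7 s10-a->s10 s10-b->s11 s11-a->s9 s11-b->s12 s12-a->s12 s12-b->s12

Build one automaton per condition and run them in lockstep. One (5 states) tracks whether the input so far still matches the prefix `abb`; the other (5 states) tracks whether and how much of `aabb` has been seen. Each combined state is a pair, one component from each; accept when both components accept.
          a    b  
>  s0     s1   s2 
   s1     s3   s4 
   s2     s5   s2 
   s3     s3   s6 
   s4     s5   s7 
   s5     s3   s2 
   s6     s5   s8 
   s7     s9   s7 
   s8     s8   s8 
   s9    s10   s7 
   s10   s10  s11 
   s11    s9  s12 
 * s12   s12  s12 
(> = start, * = accepting)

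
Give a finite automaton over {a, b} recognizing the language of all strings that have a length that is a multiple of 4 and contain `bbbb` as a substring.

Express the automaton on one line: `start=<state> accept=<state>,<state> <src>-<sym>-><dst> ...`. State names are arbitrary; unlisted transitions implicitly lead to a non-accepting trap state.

start=s0 accept=s13 s0-a->s1 s0-b->s2 s1-a->s3 s1-b->s4 s2-a->s3 s2-b->s5 s3-a->s6 s3-b->s7 s4-a->s6 s4-b->s8 s5-a->s6 s5-b->s9 s6-a->s0 s6-b->s10 s7-a->s0 s7-b->s11 s8-a->s0 s8-b->s12 s9-a->s0 s9-b->s13 s10-a->s1 s10-b->s14 s11-a->s1 s11-b->s15 s12-a->s1 s12-b->s16 s13-a->s16 s13-b->s16 s14-a->s3 s14-b->s17 s15-a->s3 s15-b->s18 s16-a->s18 s16-b->s18 s17-a->s6 s17-b->s19 s18-a->s19 s18-b->s19 s19-a->s13 s19-b->s13

Run two small machines in parallel and take their product. One (4 states) tracks the input length modulo 4; the other (5 states) tracks whether and how much of `bbbb` has been seen. Each combined state is a pair, one component from each; accept when both components accept.
A 20-state machine:
          a    b  
>  s0     s1   s2 
   s1     s3   s4 
   s2     s3   s5 
   s3     s6   s7 
   s4     s6   s8 
   s5     s6   s9 
   s6     s0  s10 
   s7     s0  s11 
   s8     s0  s12 
   s9     s0  s13 
   s10    s1  s14 
   s11    s1  s15 
   s12    s1  s16 
 * s13   s16  s16 
   s14    s3  s17 
   s15    s3  s18 
   s16   s18  s18 
   s17    s6  s19 
   s18   s19  s19 
   s19   s13  s13 
(> = start, * = accepting)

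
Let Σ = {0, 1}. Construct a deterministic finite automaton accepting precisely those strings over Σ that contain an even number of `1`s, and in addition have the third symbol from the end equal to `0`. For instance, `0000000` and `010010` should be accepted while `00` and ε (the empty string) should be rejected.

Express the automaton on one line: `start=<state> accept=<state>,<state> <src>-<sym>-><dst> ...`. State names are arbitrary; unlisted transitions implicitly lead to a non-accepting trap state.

Handle the two conditions separately and then intersect. The first has 2 states tracking the count of `1`s modulo 2; the second has 15 states tracking the last 3 symbols read. A product state is a pair (one from each), accepting exactly when both do. Minimizing collapses redundant product states.
12 states suffice.
          0    1  
>  s0     s1   s2 
   s1     s3   s4 
   s2     s5   s0 
   s3     s6   s4 
   s4     s5   s7 
   s5     s8   s9 
 * s6     s6   s4 
 * s7     s1   s2 
   s8     s8  s10 
   s9    s11   s2 
 * s10   s11   s2 
 * s11    s3   s4 
(> = start, * = accepting)

start=s0 accept=s6,s7,s10,s11 s0-0->s1 s0-1->s2 s1-0->s3 s1-1->s4 s2-0->s5 s2-1->s0 s3-0->s6 s3-1->s4 s4-0->s5 s4-1->s7 s5-0->s8 s5-1->s9 s6-0->s6 s6-1->s4 s7-0->s1 s7-1->s2 s8-0->s8 s8-1->s10 s9-0->s11 s9-1->s2 s10-0->s11 s10-1->s2 s11-0->s3 s11-1->s4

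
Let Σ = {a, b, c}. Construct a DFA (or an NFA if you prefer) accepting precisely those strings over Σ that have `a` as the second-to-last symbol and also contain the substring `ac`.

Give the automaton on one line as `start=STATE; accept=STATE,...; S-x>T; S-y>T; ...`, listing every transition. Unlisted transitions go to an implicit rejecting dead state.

Handle the two conditions separately and then intersect. One (13 states) tracks the last 2 symbols read; the other (3 states) tracks whether and how much of `ac` has been seen. Each combined state is a pair, one component from each; accept when both components accept.
21 states suffice.
          a    b    c  
>  q0     q1   q2   q3 
   q1     q4   q5   q6 
   q2     q7   q8   q9 
   q3    q10  q11  q12 
   q4     q4   q5   q6 
   q5     q7   q8   q9 
 * q6    q13  q14  q15 
   q7     q4   q5   q6 
   q8     q7   q8   q9 
   q9    q10  q11  q12 
   q10    q4   q5   q6 
   q11    q7   q8   q9 
   q12   q10  q11  q12 
   q13   q16  q17   q6 
   q14   q18  q19  q20 
   q15   q13  q14  q15 
 * q16   q16  q17   q6 
 * q17   q18  q19  q20 
   q18   q16  q17   q6 
   q19   q18  q19  q20 
   q20   q13  q14  q15 
(> = start, * = accepting)

start=q0; accept=q6,q16,q17; q0-a>q1; q0-b>q2; q0-c>q3; q1-a>q4; q1-b>q5; q1-c>q6; q2-a>q7; q2-b>q8; q2-c>q9; q3-a>q10; q3-b>q11; q3-c>q12; q4-a>q4; q4-b>q5; q4-c>q6; q5-a>q7; q5-b>q8; q5-c>q9; q6-a>q13; q6-b>q14; q6-c>q15; q7-a>q4; q7-b>q5; q7-c>q6; q8-a>q7; q8-b>q8; q8-c>q9; q9-a>q10; q9-b>q11; q9-c>q12; q10-a>q4; q10-b>q5; q10-c>q6; q11-a>q7; q11-b>q8; q11-c>q9; q12-a>q10; q12-b>q11; q12-c>q12; q13-a>q16; q13-b>q17; q13-c>q6; q14-a>q18; q14-b>q19; q14-c>q20; q15-a>q13; q15-b>q14; q15-c>q15; q16-a>q16; q16-b>q17; q16-c>q6; q17-a>q18; q17-b>q19; q17-c>q20; q18-a>q16; q18-b>q17; q18-c>q6; q19-a>q18; q19-b>q19; q19-c>q20; q20-a>q13; q20-b>q14; q20-c>q15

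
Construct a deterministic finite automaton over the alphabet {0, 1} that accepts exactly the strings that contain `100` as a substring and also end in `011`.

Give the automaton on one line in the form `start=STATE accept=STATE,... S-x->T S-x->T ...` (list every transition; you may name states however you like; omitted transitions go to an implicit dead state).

Build one automaton per condition and run them in lockstep. The first has 4 states tracking whether and how much of `100` has been seen; the second has 4 states tracking how much of the suffix `011` has currently been matched. A product state is a pair (one from each), accepting exactly when both do. Minimizing collapses redundant product states.
With 7 states:
        0   1  
>  q0   q0  q1 
   q1   q2  q1 
   q2   q3  q1 
   q3   q3  q4 
   q4   q3  q5 
 * q5   q3  q6 
   q6   q3  q6 
(> = start, * = accepting)

start=q0 accept=q5 q0-0->q0 q0-1->q1 q1-0->q2 q1-1->q1 q2-0->q3 q2-1->q1 q3-0->q3 q3-1->q4 q4-0->q3 q4-1->q5 q5-0->q3 q5-1->q6 q6-0->q3 q6-1->q6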